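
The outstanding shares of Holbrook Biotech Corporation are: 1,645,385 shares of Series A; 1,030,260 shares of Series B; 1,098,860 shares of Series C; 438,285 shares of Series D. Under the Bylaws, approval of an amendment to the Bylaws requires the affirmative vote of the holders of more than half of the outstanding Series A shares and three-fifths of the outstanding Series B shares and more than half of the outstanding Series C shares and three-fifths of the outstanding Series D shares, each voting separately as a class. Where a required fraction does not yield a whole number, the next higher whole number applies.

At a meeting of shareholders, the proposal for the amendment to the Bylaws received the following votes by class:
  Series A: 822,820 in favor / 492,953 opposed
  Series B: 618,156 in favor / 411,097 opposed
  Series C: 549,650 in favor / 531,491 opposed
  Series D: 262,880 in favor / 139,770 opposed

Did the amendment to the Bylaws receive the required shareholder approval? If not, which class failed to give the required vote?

Series A: a majority of 1645385 is 822693; 822,693 required, 822,820 in favor — approved.
Series B: 3/5 of 1030260 = 618156; 618,156 required, 618,156 in favor — approved.
Series C: a majority of 1098860 is 549431; 549,431 required, 549,650 in favor — approved.
Series D: 3/5 of 438285 = 262971; 262,971 required, 262,880 in favor — not approved.

Not approved — the Series D shares did not give the required vote.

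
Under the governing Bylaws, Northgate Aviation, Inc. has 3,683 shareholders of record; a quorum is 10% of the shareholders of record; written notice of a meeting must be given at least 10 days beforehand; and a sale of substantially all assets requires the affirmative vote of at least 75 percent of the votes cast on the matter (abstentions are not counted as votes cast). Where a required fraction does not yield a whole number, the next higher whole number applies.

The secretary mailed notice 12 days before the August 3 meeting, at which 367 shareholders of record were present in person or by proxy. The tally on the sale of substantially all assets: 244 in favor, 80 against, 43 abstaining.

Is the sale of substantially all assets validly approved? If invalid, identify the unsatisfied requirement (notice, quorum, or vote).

Invalid — quorum requirement not satisfied.

Notice: 12 days given; 10 required. Satisfied.
Quorum: 10% of 3,683 = 368.30, rounded up to 369; 367 present. Not satisfied.
Vote: requires three-fourths of the votes cast (367 − 43 abstaining = 324); 3/4 of 324 = 243, so 243 needed; 244 in favor. Satisfied.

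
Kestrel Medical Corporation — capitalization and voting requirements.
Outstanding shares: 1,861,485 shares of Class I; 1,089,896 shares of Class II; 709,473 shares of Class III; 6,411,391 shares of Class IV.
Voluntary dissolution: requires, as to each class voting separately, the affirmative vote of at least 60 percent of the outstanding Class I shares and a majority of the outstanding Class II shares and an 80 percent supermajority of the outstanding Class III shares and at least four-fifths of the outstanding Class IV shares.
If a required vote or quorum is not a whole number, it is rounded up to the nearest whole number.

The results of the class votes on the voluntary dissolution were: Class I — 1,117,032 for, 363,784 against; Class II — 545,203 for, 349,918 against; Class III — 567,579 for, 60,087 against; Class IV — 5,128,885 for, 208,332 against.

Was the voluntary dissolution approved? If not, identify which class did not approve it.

Not approved — the Class IV shares did not give the required vote.

Class I: 3/5 of 1861485 = 1116891; 1,116,891 required, 1,117,032 in favor — approved.
Class II: a majority of 1089896 is 544949; 544,949 required, 545,203 in favor — approved.
Class III: 4/5 of 709473 = 567578.40, rounded up to 567579; 567,579 required, 567,579 in favor — approved.
Class IV: 4/5 of 6411391 = 5129112.80, rounded up to 5129113; 5,129,113 required, 5,128,885 in favor — not approved.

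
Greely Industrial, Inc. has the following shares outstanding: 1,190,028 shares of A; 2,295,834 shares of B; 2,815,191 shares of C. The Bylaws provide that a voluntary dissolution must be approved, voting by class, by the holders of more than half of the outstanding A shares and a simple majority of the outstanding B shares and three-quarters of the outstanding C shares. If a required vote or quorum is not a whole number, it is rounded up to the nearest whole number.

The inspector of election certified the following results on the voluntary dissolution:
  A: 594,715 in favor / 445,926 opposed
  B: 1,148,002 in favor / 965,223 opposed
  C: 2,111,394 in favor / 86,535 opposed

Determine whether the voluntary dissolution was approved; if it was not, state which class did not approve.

A: a majority of 1190028 is 595015; 595,015 required, 594,715 in favor — not approved.
B: a majority of 2295834 is 1147918; 1,147,918 required, 1,148,002 in favor — approved.
C: 3/4 of 2815191 = 2111393.25, rounded up to 2111394; 2,111,394 required, 2,111,394 in favor — approved.

Not approved — the A shares did not give the required vote.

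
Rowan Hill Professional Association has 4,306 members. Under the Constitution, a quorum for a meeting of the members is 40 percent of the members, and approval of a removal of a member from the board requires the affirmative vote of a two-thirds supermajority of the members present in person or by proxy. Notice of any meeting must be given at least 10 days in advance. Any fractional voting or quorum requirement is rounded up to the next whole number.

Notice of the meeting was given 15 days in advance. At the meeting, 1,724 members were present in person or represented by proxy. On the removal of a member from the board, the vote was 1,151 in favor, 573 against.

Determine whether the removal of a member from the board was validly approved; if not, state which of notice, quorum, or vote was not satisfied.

Notice: 15 days given; 10 required. Satisfied.
Quorum: 40% of 4,306 = 1,722.40, rounded up to 1,723; 1,724 present. Satisfied.
Vote: requires two-thirds of those present (1,724); 2/3 of 1724 = 1149.33, rounded up to 1150, so 1,150 needed; 1,151 in favor. Satisfied.

Valid — all requirements satisfied.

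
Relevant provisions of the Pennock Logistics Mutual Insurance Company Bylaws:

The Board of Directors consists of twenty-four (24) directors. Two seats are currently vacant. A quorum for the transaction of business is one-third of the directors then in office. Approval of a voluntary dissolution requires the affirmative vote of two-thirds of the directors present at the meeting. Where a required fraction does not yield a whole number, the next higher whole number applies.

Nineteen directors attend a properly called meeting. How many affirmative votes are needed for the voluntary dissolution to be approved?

13

The voluntary dissolution requires two-thirds of the directors present (19).
2/3 of 19 = 12.67, rounded up to 13.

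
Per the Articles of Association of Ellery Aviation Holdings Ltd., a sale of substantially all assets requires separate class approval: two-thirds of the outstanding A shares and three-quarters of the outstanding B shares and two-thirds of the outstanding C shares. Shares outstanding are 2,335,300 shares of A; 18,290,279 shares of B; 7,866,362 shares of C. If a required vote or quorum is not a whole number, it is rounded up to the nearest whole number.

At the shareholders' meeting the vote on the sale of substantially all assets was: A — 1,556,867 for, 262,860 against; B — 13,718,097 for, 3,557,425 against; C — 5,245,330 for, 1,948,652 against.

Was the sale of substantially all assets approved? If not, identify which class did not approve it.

A: 2/3 of 2335300 = 1556866.67, rounded up to 1556867; 1,556,867 required, 1,556,867 in favor — approved.
B: 3/4 of 18290279 = 13717709.25, rounded up to 13717710; 13,717,710 required, 13,718,097 in favor — approved.
C: 2/3 of 7866362 = 5244241.33, rounded up to 5244242; 5,244,242 required, 5,245,330 in favor — approved.

Approved — every class gave the required vote.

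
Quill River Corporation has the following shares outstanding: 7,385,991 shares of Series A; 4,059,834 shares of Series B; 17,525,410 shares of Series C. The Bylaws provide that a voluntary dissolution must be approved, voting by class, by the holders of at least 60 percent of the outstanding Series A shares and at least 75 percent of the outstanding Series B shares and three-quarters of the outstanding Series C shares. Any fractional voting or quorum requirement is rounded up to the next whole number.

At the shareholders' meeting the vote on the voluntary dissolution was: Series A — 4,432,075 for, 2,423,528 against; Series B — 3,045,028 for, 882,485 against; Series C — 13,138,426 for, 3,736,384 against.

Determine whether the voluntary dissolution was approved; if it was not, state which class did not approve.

Not approved — the Series C shares did not give the required vote.

Series A: 3/5 of 7385991 = 4431594.60, rounded up to 4431595; 4,431,595 required, 4,432,075 in favor — approved.
Series B: 3/4 of 4059834 = 3044875.50, rounded up to 3044876; 3,044,876 required, 3,045,028 in favor — approved.
Series C: 3/4 of 17525410 = 13144057.50, rounded up to 13144058; 13,144,058 required, 13,138,426 in favor — not approved.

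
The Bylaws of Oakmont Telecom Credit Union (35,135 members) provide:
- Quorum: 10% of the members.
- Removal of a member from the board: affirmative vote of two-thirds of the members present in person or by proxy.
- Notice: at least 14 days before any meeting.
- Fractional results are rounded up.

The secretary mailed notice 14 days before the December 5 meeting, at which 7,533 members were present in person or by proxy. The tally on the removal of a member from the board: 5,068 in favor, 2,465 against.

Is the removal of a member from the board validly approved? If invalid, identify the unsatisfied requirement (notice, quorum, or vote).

Notice: 14 days given; 14 required. Satisfied.
Quorum: 10% of 35,135 = 3,513.50, rounded up to 3,514; 7,533 present. Satisfied.
Vote: requires two-thirds of those present (7,533); 2/3 of 7533 = 5022, so 5,022 needed; 5,068 in favor. Satisfied.

Valid — all requirements satisfied.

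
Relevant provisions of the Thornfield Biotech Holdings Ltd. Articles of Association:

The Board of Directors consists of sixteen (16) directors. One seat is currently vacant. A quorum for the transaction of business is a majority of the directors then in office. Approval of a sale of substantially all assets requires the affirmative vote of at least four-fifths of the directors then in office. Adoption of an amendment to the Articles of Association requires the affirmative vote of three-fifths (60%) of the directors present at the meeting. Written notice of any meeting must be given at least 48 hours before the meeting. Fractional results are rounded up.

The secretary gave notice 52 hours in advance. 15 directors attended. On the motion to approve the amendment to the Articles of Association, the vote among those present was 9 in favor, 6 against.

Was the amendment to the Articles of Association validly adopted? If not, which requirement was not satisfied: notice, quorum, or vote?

Notice: 52 hours given; 48 required (52 ≥ 48). Satisfied.
Quorum: 15 present; quorum is 8. Satisfied.
Vote: the amendment to the Articles of Association requires three-fifths of the directors present (15). 3/5 of 15 = 9, so 9 affirmative votes are needed; 9 voted in favor. Satisfied.

Valid — all requirements satisfied.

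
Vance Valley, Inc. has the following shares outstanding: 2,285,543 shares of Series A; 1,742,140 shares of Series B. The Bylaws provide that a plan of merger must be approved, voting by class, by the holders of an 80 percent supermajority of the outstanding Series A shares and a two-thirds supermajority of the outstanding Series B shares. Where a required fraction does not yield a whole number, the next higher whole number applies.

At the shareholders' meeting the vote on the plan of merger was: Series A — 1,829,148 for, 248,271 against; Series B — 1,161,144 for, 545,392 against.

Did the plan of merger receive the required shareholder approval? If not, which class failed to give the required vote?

Not approved — the Series B shares did not give the required vote.

Series A: 4/5 of 2285543 = 1828434.40, rounded up to 1828435; 1,828,435 required, 1,829,148 in favor — approved.
Series B: 2/3 of 1742140 = 1161426.67, rounded up to 1161427; 1,161,427 required, 1,161,144 in favor — not approved.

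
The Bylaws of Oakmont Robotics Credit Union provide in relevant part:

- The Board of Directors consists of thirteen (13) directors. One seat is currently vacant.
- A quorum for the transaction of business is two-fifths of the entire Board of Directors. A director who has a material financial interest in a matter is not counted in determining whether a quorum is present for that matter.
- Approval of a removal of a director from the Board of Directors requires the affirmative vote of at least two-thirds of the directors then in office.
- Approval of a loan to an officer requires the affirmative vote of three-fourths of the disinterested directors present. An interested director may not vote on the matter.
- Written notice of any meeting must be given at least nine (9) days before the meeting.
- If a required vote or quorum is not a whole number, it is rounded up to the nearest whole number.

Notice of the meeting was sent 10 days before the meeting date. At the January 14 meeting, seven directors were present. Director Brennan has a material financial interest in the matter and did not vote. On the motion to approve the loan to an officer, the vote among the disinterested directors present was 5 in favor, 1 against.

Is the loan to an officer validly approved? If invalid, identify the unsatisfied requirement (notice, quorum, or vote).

Valid — all requirements satisfied.

Notice: 10 days given; 9 required (10 ≥ 9). Satisfied.
Quorum: 7 present, but the 1 interested director does not count, leaving 6. Quorum is 6. Satisfied.
Vote: the loan to an officer requires three-fourths of the disinterested directors present (7 − 1 = 6). 3/4 of 6 = 4.50, rounded up to 5, so 5 affirmative votes are needed; 5 voted in favor. Satisfied.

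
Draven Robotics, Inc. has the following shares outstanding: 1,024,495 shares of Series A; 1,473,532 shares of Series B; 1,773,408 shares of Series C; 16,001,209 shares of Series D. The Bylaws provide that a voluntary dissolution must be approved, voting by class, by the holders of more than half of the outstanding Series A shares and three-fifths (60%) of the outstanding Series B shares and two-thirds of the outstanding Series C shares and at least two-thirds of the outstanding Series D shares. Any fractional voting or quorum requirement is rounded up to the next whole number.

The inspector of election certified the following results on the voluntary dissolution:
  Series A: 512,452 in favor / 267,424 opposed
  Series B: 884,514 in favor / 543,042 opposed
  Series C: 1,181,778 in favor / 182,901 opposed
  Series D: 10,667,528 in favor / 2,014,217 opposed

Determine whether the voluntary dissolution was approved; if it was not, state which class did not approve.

Not approved — the Series C shares did not give the required vote.

Series A: a majority of 1024495 is 512248; 512,248 required, 512,452 in favor — approved.
Series B: 3/5 of 1473532 = 884119.20, rounded up to 884120; 884,120 required, 884,514 in favor — approved.
Series C: 2/3 of 1773408 = 1182272; 1,182,272 required, 1,181,778 in favor — not approved.
Series D: 2/3 of 16001209 = 10667472.67, rounded up to 10667473; 10,667,473 required, 10,667,528 in favor — approved.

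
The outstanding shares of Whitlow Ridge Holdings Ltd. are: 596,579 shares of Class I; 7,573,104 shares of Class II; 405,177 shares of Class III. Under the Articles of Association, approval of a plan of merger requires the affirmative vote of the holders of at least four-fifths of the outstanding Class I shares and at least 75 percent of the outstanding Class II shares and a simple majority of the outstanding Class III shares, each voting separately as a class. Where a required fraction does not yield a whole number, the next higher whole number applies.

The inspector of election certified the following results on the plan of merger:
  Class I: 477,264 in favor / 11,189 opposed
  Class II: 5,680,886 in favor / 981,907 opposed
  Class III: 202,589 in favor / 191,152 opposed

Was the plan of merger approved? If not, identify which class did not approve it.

Approved — every class gave the required vote.

Class I: 4/5 of 596579 = 477263.20, rounded up to 477264; 477,264 required, 477,264 in favor — approved.
Class II: 3/4 of 7573104 = 5679828; 5,679,828 required, 5,680,886 in favor — approved.
Class III: a majority of 405177 is 202589; 202,589 required, 202,589 in favor — approved.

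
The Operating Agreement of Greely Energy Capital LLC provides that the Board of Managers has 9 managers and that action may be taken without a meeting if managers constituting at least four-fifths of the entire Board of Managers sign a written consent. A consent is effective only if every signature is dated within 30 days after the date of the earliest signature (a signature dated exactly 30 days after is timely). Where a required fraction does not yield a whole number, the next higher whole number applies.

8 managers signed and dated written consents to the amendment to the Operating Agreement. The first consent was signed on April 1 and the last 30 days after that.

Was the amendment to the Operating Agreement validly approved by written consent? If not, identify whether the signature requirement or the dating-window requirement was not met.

Signatures required: at least four-fifths of 9 — 4/5 of 9 = 7.20, rounded up to 8, so 8 needed; 8 signed. Sufficient.
Dating window: the latest signature is 30 days after the earliest; the limit is 30 days. Within the window.

Effective — both the signature and dating-window requirements are satisfied.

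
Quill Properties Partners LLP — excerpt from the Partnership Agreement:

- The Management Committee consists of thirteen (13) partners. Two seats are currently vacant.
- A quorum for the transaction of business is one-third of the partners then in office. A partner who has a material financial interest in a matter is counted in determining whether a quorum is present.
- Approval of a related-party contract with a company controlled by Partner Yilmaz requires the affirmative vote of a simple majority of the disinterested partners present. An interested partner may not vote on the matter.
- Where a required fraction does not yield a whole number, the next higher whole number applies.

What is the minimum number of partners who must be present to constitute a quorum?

4

1/3 of 11 = 3.67, rounded up to 4.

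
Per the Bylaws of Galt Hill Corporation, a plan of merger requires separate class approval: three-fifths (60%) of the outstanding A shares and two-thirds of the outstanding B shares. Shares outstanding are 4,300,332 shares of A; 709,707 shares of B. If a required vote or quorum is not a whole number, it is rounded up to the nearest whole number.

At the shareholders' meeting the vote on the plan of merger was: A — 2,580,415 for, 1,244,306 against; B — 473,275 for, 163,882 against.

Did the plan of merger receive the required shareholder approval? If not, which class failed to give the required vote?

Approved — every class gave the required vote.

A: 3/5 of 4300332 = 2580199.20, rounded up to 2580200; 2,580,200 required, 2,580,415 in favor — approved.
B: 2/3 of 709707 = 473138; 473,138 required, 473,275 in favor — approved.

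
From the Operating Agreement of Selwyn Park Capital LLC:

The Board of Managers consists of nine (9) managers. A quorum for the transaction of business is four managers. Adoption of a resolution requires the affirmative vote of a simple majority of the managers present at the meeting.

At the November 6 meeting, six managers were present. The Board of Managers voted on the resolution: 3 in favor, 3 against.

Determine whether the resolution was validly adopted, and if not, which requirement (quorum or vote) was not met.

Invalid — vote requirement not satisfied.

Quorum: 6 present; quorum is 4. Satisfied.
Vote: the resolution requires a majority of the managers present (6). A majority of 6 is 4, so 4 affirmative votes are needed; 3 voted in favor. Not satisfied.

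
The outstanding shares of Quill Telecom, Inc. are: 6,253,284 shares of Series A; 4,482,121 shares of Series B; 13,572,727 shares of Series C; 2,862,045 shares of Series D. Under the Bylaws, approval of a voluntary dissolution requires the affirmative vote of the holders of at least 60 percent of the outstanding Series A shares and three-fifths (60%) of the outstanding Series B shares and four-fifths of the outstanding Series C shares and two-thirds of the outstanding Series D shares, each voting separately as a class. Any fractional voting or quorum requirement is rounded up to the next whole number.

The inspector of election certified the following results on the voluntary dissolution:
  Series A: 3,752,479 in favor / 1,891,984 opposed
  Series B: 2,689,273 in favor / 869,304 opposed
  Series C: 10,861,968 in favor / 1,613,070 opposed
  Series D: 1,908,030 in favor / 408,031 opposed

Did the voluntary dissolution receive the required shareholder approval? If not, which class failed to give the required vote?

Approved — every class gave the required vote.

Series A: 3/5 of 6253284 = 3751970.40, rounded up to 3751971; 3,751,971 required, 3,752,479 in favor — approved.
Series B: 3/5 of 4482121 = 2689272.60, rounded up to 2689273; 2,689,273 required, 2,689,273 in favor — approved.
Series C: 4/5 of 13572727 = 10858181.60, rounded up to 10858182; 10,858,182 required, 10,861,968 in favor — approved.
Series D: 2/3 of 2862045 = 1908030; 1,908,030 required, 1,908,030 in favor — approved.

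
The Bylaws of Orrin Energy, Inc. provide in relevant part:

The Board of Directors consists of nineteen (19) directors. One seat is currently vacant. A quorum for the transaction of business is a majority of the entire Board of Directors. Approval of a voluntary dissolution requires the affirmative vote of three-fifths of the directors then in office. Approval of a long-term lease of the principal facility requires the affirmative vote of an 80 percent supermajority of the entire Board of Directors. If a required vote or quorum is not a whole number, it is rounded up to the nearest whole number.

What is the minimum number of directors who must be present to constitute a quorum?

10

A majority of 19 is 10.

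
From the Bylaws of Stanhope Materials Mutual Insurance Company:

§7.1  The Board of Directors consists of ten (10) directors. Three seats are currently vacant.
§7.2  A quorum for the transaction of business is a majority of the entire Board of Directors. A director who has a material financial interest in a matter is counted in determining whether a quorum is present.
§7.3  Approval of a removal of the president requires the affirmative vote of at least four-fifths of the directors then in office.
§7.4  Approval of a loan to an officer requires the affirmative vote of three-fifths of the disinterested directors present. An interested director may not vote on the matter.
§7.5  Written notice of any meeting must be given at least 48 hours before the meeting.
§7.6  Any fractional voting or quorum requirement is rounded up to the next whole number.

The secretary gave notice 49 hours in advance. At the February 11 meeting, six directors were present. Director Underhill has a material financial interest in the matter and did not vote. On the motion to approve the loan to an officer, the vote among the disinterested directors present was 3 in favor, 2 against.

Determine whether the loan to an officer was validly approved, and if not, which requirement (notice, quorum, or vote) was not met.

Notice: 49 hours given; 48 required (49 ≥ 48). Satisfied.
Quorum: 6 present (interested directors count toward quorum); quorum is 6. Satisfied.
Vote: the loan to an officer requires three-fifths of the disinterested directors present (6 − 1 = 5). 3/5 of 5 = 3, so 3 affirmative votes are needed; 3 voted in favor. Satisfied.

Valid — all requirements satisfied.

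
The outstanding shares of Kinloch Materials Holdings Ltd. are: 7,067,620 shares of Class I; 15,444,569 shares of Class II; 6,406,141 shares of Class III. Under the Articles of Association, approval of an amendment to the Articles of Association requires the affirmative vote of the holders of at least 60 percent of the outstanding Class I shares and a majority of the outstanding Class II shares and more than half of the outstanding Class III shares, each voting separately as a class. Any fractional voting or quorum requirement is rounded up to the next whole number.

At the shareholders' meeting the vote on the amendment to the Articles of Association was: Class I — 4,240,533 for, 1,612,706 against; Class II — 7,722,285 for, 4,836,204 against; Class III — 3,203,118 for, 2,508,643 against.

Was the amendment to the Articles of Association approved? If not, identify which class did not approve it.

Not approved — the Class I shares did not give the required vote.

Class I: 3/5 of 7067620 = 4240572; 4,240,572 required, 4,240,533 in favor — not approved.
Class II: a majority of 15444569 is 7722285; 7,722,285 required, 7,722,285 in favor — approved.
Class III: a majority of 6406141 is 3203071; 3,203,071 required, 3,203,118 in favor — approved.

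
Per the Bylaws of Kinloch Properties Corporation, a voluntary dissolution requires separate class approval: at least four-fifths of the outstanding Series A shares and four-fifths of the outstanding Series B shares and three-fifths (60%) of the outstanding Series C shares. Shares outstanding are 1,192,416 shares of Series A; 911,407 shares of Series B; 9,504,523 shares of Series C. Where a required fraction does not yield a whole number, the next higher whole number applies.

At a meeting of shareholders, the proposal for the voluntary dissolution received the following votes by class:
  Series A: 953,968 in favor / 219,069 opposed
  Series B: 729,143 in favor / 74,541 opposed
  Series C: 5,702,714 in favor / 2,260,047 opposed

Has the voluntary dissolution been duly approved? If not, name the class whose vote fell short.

Approved — every class gave the required vote.

Series A: 4/5 of 1192416 = 953932.80, rounded up to 953933; 953,933 required, 953,968 in favor — approved.
Series B: 4/5 of 911407 = 729125.60, rounded up to 729126; 729,126 required, 729,143 in favor — approved.
Series C: 3/5 of 9504523 = 5702713.80, rounded up to 5702714; 5,702,714 required, 5,702,714 in favor — approved.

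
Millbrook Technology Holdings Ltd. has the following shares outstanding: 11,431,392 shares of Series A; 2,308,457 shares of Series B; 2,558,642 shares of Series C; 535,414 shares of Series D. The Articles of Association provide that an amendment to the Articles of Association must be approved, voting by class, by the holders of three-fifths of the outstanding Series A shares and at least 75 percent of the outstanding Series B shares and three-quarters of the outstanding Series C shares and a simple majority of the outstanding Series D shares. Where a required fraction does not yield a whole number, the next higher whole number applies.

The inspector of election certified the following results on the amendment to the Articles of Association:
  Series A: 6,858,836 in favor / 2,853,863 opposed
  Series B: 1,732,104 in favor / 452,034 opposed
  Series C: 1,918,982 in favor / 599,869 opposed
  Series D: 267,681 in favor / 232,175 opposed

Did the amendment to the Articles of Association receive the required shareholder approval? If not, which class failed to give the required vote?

Not approved — the Series D shares did not give the required vote.

Series A: 3/5 of 11431392 = 6858835.20, rounded up to 6858836; 6,858,836 required, 6,858,836 in favor — approved.
Series B: 3/4 of 2308457 = 1731342.75, rounded up to 1731343; 1,731,343 required, 1,732,104 in favor — approved.
Series C: 3/4 of 2558642 = 1918981.50, rounded up to 1918982; 1,918,982 required, 1,918,982 in favor — approved.
Series D: a majority of 535414 is 267708; 267,708 required, 267,681 in favor — not approved.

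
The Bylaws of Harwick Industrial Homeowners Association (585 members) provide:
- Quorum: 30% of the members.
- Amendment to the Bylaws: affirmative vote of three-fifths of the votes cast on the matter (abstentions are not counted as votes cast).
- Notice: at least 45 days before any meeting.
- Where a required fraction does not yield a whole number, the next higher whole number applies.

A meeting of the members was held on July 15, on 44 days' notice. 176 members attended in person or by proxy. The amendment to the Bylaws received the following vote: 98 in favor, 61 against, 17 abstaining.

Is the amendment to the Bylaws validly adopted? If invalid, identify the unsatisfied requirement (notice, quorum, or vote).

Notice: 44 days given; 45 required. Not satisfied.
Quorum: 30% of 585 = 175.50, rounded up to 176; 176 present. Satisfied.
Vote: requires three-fifths of the votes cast (176 − 17 abstaining = 159); 3/5 of 159 = 95.40, rounded up to 96, so 96 needed; 98 in favor. Satisfied.

Invalid — notice requirement not satisfied.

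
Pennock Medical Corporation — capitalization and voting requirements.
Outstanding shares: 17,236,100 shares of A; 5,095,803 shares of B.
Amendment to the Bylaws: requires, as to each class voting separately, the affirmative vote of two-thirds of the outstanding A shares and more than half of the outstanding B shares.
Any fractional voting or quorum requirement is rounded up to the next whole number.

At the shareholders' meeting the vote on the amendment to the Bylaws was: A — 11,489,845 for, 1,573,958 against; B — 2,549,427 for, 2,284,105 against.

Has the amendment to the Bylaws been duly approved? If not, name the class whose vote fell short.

Not approved — the A shares did not give the required vote.

A: 2/3 of 17236100 = 11490733.33, rounded up to 11490734; 11,490,734 required, 11,489,845 in favor — not approved.
B: a majority of 5095803 is 2547902; 2,547,902 required, 2,549,427 in favor — approved.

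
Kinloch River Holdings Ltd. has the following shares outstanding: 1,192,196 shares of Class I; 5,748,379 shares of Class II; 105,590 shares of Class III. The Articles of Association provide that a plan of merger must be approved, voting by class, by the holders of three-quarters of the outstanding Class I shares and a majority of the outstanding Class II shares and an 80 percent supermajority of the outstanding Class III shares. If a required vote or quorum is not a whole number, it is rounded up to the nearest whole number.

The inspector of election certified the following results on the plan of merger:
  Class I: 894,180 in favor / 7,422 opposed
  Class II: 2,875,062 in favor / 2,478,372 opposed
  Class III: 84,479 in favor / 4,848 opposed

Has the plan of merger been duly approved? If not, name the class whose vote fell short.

Class I: 3/4 of 1192196 = 894147; 894,147 required, 894,180 in favor — approved.
Class II: a majority of 5748379 is 2874190; 2,874,190 required, 2,875,062 in favor — approved.
Class III: 4/5 of 105590 = 84472; 84,472 required, 84,479 in favor — approved.

Approved — every class gave the required vote.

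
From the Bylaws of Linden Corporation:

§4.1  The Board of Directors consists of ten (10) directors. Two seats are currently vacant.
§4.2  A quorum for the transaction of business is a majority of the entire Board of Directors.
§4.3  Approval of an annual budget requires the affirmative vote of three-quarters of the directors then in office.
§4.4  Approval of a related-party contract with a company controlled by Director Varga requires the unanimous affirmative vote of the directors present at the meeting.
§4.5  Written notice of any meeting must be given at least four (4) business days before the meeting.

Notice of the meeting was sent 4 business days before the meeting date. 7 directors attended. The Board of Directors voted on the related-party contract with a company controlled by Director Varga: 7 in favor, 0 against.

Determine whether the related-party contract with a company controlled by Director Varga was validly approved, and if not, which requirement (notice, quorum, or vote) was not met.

Notice: 4 business days given; 4 required (4 ≥ 4). Satisfied.
Quorum: 7 present; quorum is 6. Satisfied.
Vote: the related-party contract with a company controlled by Director Varga requires the unanimous vote of the directors present (7). Unanimous means all 7, so 7 affirmative votes are needed; 7 voted in favor. Satisfied.

Valid — all requirements satisfied.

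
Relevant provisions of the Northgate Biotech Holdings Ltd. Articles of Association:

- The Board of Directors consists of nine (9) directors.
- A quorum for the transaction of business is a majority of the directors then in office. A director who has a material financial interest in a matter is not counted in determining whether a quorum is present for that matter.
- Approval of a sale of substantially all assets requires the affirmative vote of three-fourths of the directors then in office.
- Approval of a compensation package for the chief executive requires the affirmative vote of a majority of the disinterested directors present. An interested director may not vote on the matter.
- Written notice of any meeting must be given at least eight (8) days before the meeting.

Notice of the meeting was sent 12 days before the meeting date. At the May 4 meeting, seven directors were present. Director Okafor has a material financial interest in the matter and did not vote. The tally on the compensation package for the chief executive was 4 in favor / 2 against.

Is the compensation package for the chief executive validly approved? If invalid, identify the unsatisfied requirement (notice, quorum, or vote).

Valid — all requirements satisfied.

Notice: 12 days given; 8 required (12 ≥ 8). Satisfied.
Quorum: 7 present, but the 1 interested director does not count, leaving 6. Quorum is 5. Satisfied.
Vote: the compensation package for the chief executive requires a majority of the disinterested directors present (7 − 1 = 6). A majority of 6 is 4, so 4 affirmative votes are needed; 4 voted in favor. Satisfied.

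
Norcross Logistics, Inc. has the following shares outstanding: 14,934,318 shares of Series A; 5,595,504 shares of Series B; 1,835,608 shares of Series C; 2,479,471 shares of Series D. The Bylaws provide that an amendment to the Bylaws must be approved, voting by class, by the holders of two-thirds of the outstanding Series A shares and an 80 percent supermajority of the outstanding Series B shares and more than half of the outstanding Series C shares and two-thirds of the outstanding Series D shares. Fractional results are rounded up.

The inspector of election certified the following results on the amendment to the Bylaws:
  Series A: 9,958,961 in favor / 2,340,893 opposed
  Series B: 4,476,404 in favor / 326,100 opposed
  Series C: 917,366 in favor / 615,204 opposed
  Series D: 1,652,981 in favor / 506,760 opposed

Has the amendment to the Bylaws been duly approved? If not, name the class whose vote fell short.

Not approved — the Series C shares did not give the required vote.

Series A: 2/3 of 14934318 = 9956212; 9,956,212 required, 9,958,961 in favor — approved.
Series B: 4/5 of 5595504 = 4476403.20, rounded up to 4476404; 4,476,404 required, 4,476,404 in favor — approved.
Series C: a majority of 1835608 is 917805; 917,805 required, 917,366 in favor — not approved.
Series D: 2/3 of 2479471 = 1652980.67, rounded up to 1652981; 1,652,981 required, 1,652,981 in favor — approved.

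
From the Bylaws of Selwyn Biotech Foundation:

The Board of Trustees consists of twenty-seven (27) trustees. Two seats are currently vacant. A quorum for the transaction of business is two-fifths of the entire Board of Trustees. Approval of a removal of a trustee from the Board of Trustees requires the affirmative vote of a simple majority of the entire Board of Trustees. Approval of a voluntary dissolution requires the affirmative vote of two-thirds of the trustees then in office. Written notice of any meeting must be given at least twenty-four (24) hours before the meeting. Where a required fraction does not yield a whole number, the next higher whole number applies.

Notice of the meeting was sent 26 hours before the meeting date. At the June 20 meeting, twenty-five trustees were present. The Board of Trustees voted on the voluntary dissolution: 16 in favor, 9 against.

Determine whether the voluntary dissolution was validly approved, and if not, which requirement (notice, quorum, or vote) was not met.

Notice: 26 hours given; 24 required (26 ≥ 24). Satisfied.
Quorum: 25 present; quorum is 11. Satisfied.
Vote: the voluntary dissolution requires two-thirds of the trustees then in office (25). 2/3 of 25 = 16.67, rounded up to 17, so 17 affirmative votes are needed; 16 voted in favor. Not satisfied.

Invalid — vote requirement not satisfied.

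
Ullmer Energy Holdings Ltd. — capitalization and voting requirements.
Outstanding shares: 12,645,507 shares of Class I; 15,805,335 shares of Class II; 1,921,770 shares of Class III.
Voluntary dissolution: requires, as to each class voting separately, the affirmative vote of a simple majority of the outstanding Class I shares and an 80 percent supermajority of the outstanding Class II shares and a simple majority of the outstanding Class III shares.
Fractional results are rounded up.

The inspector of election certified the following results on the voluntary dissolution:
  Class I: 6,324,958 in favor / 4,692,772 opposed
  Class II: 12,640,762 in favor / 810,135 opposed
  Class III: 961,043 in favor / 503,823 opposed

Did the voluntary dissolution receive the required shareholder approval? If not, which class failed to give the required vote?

Not approved — the Class II shares did not give the required vote.

Class I: a majority of 12645507 is 6322754; 6,322,754 required, 6,324,958 in favor — approved.
Class II: 4/5 of 15805335 = 12644268; 12,644,268 required, 12,640,762 in favor — not approved.
Class III: a majority of 1921770 is 960886; 960,886 required, 961,043 in favor — approved.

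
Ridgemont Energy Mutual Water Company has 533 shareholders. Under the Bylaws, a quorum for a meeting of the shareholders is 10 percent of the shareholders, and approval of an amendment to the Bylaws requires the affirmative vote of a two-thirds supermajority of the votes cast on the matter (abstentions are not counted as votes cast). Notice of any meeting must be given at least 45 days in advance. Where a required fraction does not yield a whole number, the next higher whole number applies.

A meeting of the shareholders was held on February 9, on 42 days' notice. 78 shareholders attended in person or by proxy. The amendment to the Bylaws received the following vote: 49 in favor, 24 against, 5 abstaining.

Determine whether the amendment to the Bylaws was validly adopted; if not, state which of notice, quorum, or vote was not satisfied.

Notice: 42 days given; 45 required. Not satisfied.
Quorum: 10% of 533 = 53.30, rounded up to 54; 78 present. Satisfied.
Vote: requires two-thirds of the votes cast (78 − 5 abstaining = 73); 2/3 of 73 = 48.67, rounded up to 49, so 49 needed; 49 in favor. Satisfied.

Invalid — notice requirement not satisfied.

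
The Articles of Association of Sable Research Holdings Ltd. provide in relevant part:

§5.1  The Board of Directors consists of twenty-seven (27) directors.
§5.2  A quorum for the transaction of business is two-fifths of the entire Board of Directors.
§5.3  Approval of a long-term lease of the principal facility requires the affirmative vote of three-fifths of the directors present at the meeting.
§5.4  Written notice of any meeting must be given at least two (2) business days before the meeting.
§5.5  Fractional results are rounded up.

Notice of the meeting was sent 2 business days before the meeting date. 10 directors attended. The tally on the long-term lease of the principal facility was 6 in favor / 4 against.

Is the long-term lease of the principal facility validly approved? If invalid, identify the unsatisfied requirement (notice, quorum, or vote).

Invalid — quorum requirement not satisfied.

Notice: 2 business days given; 2 required (2 ≥ 2). Satisfied.
Quorum: 10 present; quorum is 11. Not satisfied.
Vote: the long-term lease of the principal facility requires three-fifths of the directors present (10). 3/5 of 10 = 6, so 6 affirmative votes are needed; 6 voted in favor. Satisfied. (Moot — without a quorum no business can be validly transacted.)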